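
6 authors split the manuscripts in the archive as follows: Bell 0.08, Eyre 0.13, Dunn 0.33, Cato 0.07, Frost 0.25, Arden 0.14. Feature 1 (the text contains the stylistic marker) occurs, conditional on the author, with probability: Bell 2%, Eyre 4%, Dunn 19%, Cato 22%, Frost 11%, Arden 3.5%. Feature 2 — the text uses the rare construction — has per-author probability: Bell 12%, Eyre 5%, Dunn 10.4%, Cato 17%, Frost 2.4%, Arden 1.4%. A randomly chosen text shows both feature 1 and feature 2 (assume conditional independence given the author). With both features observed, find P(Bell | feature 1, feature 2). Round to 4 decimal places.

0.0186

Compute prior × likelihood for every hypothesis:
  Bell: 0.08 × 0.02 × 0.12 = 0.000192
  Eyre: 0.13 × 0.04 × 0.05 = 0.00026
  Dunn: 0.33 × 0.19 × 0.104 = 0.0065208
  Cato: 0.07 × 0.22 × 0.17 = 0.002618
  Frost: 0.25 × 0.11 × 0.024 = 0.00066
  Arden: 0.14 × 0.035 × 0.014 = 0.0000686
Normalizing constant = 0.0103194.
P(Bell | evidence) = 0.000192 / 0.0103194 ≈ 0.0186.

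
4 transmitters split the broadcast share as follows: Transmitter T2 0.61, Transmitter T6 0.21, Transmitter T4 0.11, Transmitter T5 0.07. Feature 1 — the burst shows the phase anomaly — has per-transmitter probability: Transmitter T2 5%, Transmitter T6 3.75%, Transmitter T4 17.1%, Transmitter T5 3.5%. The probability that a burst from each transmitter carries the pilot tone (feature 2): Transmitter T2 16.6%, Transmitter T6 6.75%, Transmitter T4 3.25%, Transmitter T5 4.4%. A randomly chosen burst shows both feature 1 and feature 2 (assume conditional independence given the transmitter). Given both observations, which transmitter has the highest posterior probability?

Unnormalized posteriors (prior × likelihood):
  Transmitter T2: 0.61 × 0.05 × 0.166 = 0.005063
  Transmitter T6: 0.21 × 0.0375 × 0.0675 = 0.0005315625
  Transmitter T4: 0.11 × 0.171 × 0.0325 = 0.000611325
  Transmitter T5: 0.07 × 0.035 × 0.044 = 0.0001078
Normalizing constant = 0.0063136875.
Largest term belongs to Transmitter T2, so Transmitter T2 is most probable.

Transmitter T2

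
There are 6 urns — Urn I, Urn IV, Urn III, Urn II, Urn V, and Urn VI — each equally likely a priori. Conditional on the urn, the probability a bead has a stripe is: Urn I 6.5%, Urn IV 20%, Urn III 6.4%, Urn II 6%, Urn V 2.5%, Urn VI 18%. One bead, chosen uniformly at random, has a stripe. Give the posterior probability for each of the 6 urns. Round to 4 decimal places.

With a uniform prior (1/6 each), posterior ∝ likelihood:
  Urn I: 0.065
  Urn IV: 0.2
  Urn III: 0.064
  Urn II: 0.06
  Urn V: 0.025
  Urn VI: 0.18
Total = 0.594.
P(Urn I | striped) = 0.065/0.594 ≈ 0.1094
P(Urn IV | striped) = 0.2/0.594 ≈ 0.3367
P(Urn III | striped) = 0.064/0.594 ≈ 0.1077
P(Urn II | striped) = 0.06/0.594 ≈ 0.1010
P(Urn V | striped) = 0.025/0.594 ≈ 0.0421
P(Urn VI | striped) = 0.18/0.594 ≈ 0.3030
(Check: 0.1094+0.3367+0.1077+0.1010+0.0421+0.3030 = 0.9999.)

Urn I 0.1094, Urn IV 0.3367, Urn III 0.1077, Urn II 0.1010, Urn V 0.0421, Urn VI 0.3030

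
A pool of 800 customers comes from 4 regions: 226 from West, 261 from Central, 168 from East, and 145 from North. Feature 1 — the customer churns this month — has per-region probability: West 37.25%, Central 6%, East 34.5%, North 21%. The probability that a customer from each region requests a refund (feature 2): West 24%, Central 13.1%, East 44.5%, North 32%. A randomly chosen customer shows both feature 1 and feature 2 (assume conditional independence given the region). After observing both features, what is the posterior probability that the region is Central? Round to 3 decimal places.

Unnormalized posteriors (prior × likelihood):
  West: 0.2825 × 0.3725 × 0.24 = 0.0252555
  Central: 0.32625 × 0.06 × 0.131 = 0.002564325
  East: 0.21 × 0.345 × 0.445 = 0.03224025
  North: 0.18125 × 0.21 × 0.32 = 0.01218
Normalizing constant = 0.072240075.
P(Central | evidence) = 0.002564325 / 0.072240075 ≈ 0.035.

0.035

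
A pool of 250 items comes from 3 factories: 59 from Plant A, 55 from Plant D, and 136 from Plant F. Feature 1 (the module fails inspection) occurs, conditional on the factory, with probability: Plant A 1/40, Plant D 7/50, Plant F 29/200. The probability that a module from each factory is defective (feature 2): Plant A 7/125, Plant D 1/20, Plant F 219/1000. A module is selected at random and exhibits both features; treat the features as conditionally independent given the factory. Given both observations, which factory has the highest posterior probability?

By Bayes' rule, posterior ∝ prior × likelihood:
  Plant A: 0.236 × 0.025 × 0.056 = 0.0003304
  Plant D: 0.22 × 0.14 × 0.05 = 0.00154
  Plant F: 0.544 × 0.145 × 0.219 = 0.01727472
Total = 0.01914512.
Largest term belongs to Plant F, so Plant F is most probable.

Plant F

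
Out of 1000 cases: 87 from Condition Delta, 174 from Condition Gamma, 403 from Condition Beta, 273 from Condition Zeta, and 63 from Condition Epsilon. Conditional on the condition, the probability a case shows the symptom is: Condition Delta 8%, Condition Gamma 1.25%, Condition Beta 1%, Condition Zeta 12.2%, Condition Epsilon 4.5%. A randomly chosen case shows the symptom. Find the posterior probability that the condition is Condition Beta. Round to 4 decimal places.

Unnormalized posteriors (prior × likelihood):
  Condition Delta: 0.087 × 0.08 = 0.00696
  Condition Gamma: 0.174 × 0.0125 = 0.002175
  Condition Beta: 0.403 × 0.01 = 0.00403
  Condition Zeta: 0.273 × 0.122 = 0.033306
  Condition Epsilon: 0.063 × 0.045 = 0.002835
Total = 0.049306.
P(Condition Beta | evidence) = 0.00403 / 0.049306 ≈ 0.0817.

0.0817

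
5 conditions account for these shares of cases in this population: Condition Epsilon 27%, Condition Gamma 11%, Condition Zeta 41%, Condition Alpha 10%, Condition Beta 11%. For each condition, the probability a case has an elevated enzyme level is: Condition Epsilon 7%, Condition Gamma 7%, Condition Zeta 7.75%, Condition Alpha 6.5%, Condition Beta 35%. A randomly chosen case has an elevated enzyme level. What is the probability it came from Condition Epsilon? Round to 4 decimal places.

0.1828

Compute prior × likelihood for every hypothesis:
  Condition Epsilon: 0.27 × 0.07 = 0.0189
  Condition Gamma: 0.11 × 0.07 = 0.0077
  Condition Zeta: 0.41 × 0.0775 = 0.031775
  Condition Alpha: 0.1 × 0.065 = 0.0065
  Condition Beta: 0.11 × 0.35 = 0.0385
Normalizing constant = 0.103375.
P(Condition Epsilon | evidence) = 0.0189 / 0.103375 ≈ 0.1828.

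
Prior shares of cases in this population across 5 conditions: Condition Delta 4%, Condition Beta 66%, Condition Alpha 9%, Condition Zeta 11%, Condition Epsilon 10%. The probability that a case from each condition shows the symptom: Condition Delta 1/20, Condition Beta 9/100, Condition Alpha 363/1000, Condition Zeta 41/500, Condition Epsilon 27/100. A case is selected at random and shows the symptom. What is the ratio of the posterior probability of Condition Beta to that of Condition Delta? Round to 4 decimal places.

By Bayes' rule, posterior ∝ prior × likelihood:
  Condition Delta: 0.04 × 0.05 = 0.002
  Condition Beta: 0.66 × 0.09 = 0.0594
  Condition Alpha: 0.09 × 0.363 = 0.03267
  Condition Zeta: 0.11 × 0.082 = 0.00902
  Condition Epsilon: 0.1 × 0.27 = 0.027
Normalizing constant = 0.13009.
The ratio is 0.0594 / 0.002 (the normalizer cancels) = 29.7000.

29.7000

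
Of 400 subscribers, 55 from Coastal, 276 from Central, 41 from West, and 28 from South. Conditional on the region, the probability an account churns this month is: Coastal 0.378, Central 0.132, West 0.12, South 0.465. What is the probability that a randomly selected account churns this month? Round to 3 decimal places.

0.188

Unnormalized posteriors (prior × likelihood):
  Coastal: 0.1375 × 0.378 = 0.051975
  Central: 0.69 × 0.132 = 0.09108
  West: 0.1025 × 0.12 = 0.0123
  South: 0.07 × 0.465 = 0.03255
P(churn) = 0.051975 + 0.09108 + 0.0123 + 0.03255 = 0.187905 → 0.188.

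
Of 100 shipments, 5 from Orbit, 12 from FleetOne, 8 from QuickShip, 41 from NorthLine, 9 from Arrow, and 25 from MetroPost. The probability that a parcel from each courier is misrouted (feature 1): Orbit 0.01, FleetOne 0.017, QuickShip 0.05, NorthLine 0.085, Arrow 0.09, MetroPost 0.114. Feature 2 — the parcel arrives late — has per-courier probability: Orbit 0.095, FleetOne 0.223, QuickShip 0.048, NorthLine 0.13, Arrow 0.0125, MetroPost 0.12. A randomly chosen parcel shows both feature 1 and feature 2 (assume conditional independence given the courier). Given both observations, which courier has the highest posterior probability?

Compute prior × likelihood for every hypothesis:
  Orbit: 0.05 × 0.01 × 0.095 = 0.0000475
  FleetOne: 0.12 × 0.017 × 0.223 = 0.00045492
  QuickShip: 0.08 × 0.05 × 0.048 = 0.000192
  NorthLine: 0.41 × 0.085 × 0.13 = 0.0045305
  Arrow: 0.09 × 0.09 × 0.0125 = 0.00010125
  MetroPost: 0.25 × 0.114 × 0.12 = 0.00342
Total = 0.00874617.
Largest term belongs to NorthLine, so NorthLine is most probable.

NorthLine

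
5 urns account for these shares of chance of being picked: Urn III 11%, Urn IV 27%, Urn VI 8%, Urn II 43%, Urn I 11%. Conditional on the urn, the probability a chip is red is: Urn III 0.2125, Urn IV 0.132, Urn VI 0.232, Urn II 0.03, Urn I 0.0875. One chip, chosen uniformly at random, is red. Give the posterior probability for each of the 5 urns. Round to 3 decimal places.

Unnormalized posteriors (prior × likelihood):
  Urn III: 0.11 × 0.2125 = 0.023375
  Urn IV: 0.27 × 0.132 = 0.03564
  Urn VI: 0.08 × 0.232 = 0.01856
  Urn II: 0.43 × 0.03 = 0.0129
  Urn I: 0.11 × 0.0875 = 0.009625
Total = 0.1001.
P(Urn III | red) = 0.023375/0.1001 ≈ 0.234
P(Urn IV | red) = 0.03564/0.1001 ≈ 0.356
P(Urn VI | red) = 0.01856/0.1001 ≈ 0.185
P(Urn II | red) = 0.0129/0.1001 ≈ 0.129
P(Urn I | red) = 0.009625/0.1001 ≈ 0.096

Urn III 0.234, Urn IV 0.356, Urn VI 0.185, Urn II 0.129, Urn I 0.096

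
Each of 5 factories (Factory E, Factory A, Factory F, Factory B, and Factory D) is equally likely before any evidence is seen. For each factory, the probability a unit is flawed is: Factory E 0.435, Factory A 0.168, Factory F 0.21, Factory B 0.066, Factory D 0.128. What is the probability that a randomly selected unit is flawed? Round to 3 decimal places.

0.201

With a uniform prior (1/5 each), posterior ∝ likelihood:
  Factory E: 0.435
  Factory A: 0.168
  Factory F: 0.21
  Factory B: 0.066
  Factory D: 0.128
P(flawed) = (1/5) × (0.435 + 0.168 + 0.21 + 0.066 + 0.128) = 1.007/5 ≈ 0.201.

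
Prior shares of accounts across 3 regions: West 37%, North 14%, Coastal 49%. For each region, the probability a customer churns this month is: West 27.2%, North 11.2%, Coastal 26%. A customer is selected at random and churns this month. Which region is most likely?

Coastal

Compute prior × likelihood for every hypothesis:
  West: 0.37 × 0.272 = 0.10064
  North: 0.14 × 0.112 = 0.01568
  Coastal: 0.49 × 0.26 = 0.1274
Sum = 0.24372.
Largest term belongs to Coastal, so Coastal is most probable.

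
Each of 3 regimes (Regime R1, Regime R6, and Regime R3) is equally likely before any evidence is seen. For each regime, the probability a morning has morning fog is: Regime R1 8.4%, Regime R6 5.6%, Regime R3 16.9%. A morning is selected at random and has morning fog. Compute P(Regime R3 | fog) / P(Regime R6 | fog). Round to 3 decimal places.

3.018

Since the prior is uniform, the posterior is proportional to the likelihood:
  Regime R1: 0.084
  Regime R6: 0.056
  Regime R3: 0.169
Sum = 0.309.
The ratio is 0.169 / 0.056 (the normalizer cancels) = 3.018.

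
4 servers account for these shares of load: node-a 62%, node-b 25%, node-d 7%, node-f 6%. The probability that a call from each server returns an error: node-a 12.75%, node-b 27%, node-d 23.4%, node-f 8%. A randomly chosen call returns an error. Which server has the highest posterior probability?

Prior × likelihood for each hypothesis:
  node-a: 0.62 × 0.1275 = 0.07905
  node-b: 0.25 × 0.27 = 0.0675
  node-d: 0.07 × 0.234 = 0.01638
  node-f: 0.06 × 0.08 = 0.0048
Normalizing constant = 0.16773.
Largest term belongs to node-a, so node-a is most probable.

node-a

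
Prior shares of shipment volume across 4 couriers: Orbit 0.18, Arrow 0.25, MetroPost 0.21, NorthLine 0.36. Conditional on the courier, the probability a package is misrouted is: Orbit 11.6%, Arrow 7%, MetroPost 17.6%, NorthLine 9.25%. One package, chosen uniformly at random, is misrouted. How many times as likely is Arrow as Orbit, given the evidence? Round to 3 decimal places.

By Bayes' rule, posterior ∝ prior × likelihood:
  Orbit: 0.18 × 0.116 = 0.02088
  Arrow: 0.25 × 0.07 = 0.0175
  MetroPost: 0.21 × 0.176 = 0.03696
  NorthLine: 0.36 × 0.0925 = 0.0333
Normalizing constant = 0.10864.
The ratio is 0.0175 / 0.02088 (the normalizer cancels) = 0.838.

0.838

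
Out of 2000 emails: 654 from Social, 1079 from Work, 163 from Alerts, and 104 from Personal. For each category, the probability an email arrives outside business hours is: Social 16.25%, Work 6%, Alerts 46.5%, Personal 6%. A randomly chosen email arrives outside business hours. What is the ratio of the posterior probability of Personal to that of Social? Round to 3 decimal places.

0.059

By Bayes' rule, posterior ∝ prior × likelihood:
  Social: 0.327 × 0.1625 = 0.0531375
  Work: 0.5395 × 0.06 = 0.03237
  Alerts: 0.0815 × 0.465 = 0.0378975
  Personal: 0.052 × 0.06 = 0.00312
Total = 0.126525.
The ratio is 0.00312 / 0.0531375 (the normalizer cancels) = 0.059.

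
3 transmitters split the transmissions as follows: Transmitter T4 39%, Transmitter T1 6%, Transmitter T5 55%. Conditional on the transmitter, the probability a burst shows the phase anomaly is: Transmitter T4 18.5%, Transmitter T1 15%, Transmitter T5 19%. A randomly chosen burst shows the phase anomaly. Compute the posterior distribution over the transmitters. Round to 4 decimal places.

Transmitter T4 0.3886, Transmitter T1 0.0485, Transmitter T5 0.5629

Unnormalized posteriors (prior × likelihood):
  Transmitter T4: 0.39 × 0.185 = 0.07215
  Transmitter T1: 0.06 × 0.15 = 0.009
  Transmitter T5: 0.55 × 0.19 = 0.1045
Normalizing constant = 0.18565.
P(Transmitter T4 | anomaly) = 0.07215/0.18565 ≈ 0.3886
P(Transmitter T1 | anomaly) = 0.009/0.18565 ≈ 0.0485
P(Transmitter T5 | anomaly) = 0.1045/0.18565 ≈ 0.5629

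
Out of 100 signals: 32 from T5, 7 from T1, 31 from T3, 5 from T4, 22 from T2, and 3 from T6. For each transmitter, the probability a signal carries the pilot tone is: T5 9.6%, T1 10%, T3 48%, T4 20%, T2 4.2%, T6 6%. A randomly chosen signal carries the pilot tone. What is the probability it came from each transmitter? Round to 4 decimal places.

T5 0.1480, T1 0.0337, T3 0.7169, T4 0.0482, T2 0.0445, T6 0.0087

Unnormalized posteriors (prior × likelihood):
  T5: 0.32 × 0.096 = 0.03072
  T1: 0.07 × 0.1 = 0.007
  T3: 0.31 × 0.48 = 0.1488
  T4: 0.05 × 0.2 = 0.01
  T2: 0.22 × 0.042 = 0.00924
  T6: 0.03 × 0.06 = 0.0018
Sum = 0.20756.
P(T5 | pilot) = 0.03072/0.20756 ≈ 0.1480
P(T1 | pilot) = 0.007/0.20756 ≈ 0.0337
P(T3 | pilot) = 0.1488/0.20756 ≈ 0.7169
P(T4 | pilot) = 0.01/0.20756 ≈ 0.0482
P(T2 | pilot) = 0.00924/0.20756 ≈ 0.0445
P(T6 | pilot) = 0.0018/0.20756 ≈ 0.0087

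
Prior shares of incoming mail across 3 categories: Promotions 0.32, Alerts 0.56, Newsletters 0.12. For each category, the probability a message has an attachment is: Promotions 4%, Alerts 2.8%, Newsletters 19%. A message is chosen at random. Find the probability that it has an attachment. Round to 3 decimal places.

0.051

Prior × likelihood for each hypothesis:
  Promotions: 0.32 × 0.04 = 0.0128
  Alerts: 0.56 × 0.028 = 0.01568
  Newsletters: 0.12 × 0.19 = 0.0228
P(attachment) = 0.0128 + 0.01568 + 0.0228 = 0.05128 → 0.051.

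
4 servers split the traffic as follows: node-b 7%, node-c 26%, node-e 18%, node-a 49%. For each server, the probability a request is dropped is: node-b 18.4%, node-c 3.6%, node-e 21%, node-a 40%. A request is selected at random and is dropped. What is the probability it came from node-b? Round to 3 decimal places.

0.050

Prior × likelihood for each hypothesis:
  node-b: 0.07 × 0.184 = 0.01288
  node-c: 0.26 × 0.036 = 0.00936
  node-e: 0.18 × 0.21 = 0.0378
  node-a: 0.49 × 0.4 = 0.196
Normalizing constant = 0.25604.
P(node-b | evidence) = 0.01288 / 0.25604 ≈ 0.050.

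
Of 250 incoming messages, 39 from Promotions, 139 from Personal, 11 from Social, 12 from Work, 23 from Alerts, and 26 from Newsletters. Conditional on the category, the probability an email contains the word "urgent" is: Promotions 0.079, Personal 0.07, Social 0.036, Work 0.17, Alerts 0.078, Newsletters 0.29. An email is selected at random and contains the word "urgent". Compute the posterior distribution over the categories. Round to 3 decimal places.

Compute prior × likelihood for every hypothesis:
  Promotions: 0.156 × 0.079 = 0.012324
  Personal: 0.556 × 0.07 = 0.03892
  Social: 0.044 × 0.036 = 0.001584
  Work: 0.048 × 0.17 = 0.00816
  Alerts: 0.092 × 0.078 = 0.007176
  Newsletters: 0.104 × 0.29 = 0.03016
Normalizing constant = 0.098324.
P(Promotions | urgent-flag) = 0.012324/0.098324 ≈ 0.125
P(Personal | urgent-flag) = 0.03892/0.098324 ≈ 0.396
P(Social | urgent-flag) = 0.001584/0.098324 ≈ 0.016
P(Work | urgent-flag) = 0.00816/0.098324 ≈ 0.083
P(Alerts | urgent-flag) = 0.007176/0.098324 ≈ 0.073
P(Newsletters | urgent-flag) = 0.03016/0.098324 ≈ 0.307
(Check: 0.125+0.396+0.016+0.083+0.073+0.307 = 1.000.)

Promotions 0.125, Personal 0.396, Social 0.016, Work 0.083, Alerts 0.073, Newsletters 0.307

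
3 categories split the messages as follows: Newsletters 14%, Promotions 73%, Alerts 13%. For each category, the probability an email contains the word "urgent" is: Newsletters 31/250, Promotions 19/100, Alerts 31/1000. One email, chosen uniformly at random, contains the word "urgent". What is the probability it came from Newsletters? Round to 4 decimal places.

By Bayes' rule, posterior ∝ prior × likelihood:
  Newsletters: 0.14 × 0.124 = 0.01736
  Promotions: 0.73 × 0.19 = 0.1387
  Alerts: 0.13 × 0.031 = 0.00403
Total = 0.16009.
P(Newsletters | evidence) = 0.01736 / 0.16009 ≈ 0.1084.

0.1084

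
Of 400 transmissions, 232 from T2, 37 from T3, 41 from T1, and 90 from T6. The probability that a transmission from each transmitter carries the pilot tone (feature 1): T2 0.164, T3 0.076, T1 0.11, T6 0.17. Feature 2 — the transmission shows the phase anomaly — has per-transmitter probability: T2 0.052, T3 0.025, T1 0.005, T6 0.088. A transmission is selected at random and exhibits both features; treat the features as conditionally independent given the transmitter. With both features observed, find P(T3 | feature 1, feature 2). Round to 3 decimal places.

Prior × likelihood for each hypothesis:
  T2: 0.58 × 0.164 × 0.052 = 0.00494624
  T3: 0.0925 × 0.076 × 0.025 = 0.00017575
  T1: 0.1025 × 0.11 × 0.005 = 0.000056375
  T6: 0.225 × 0.17 × 0.088 = 0.003366
Normalizing constant = 0.008544365.
P(T3 | evidence) = 0.00017575 / 0.008544365 ≈ 0.021.

0.021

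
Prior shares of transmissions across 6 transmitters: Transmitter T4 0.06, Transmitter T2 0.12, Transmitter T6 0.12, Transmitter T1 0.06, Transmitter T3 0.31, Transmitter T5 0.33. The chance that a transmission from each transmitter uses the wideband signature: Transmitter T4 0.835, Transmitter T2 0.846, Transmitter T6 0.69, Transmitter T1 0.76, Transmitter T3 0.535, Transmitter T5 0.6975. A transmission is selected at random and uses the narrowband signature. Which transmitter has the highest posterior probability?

Taking complements, P(narrowband | each) = Transmitter T4 0.165, Transmitter T2 0.154, Transmitter T6 0.31, Transmitter T1 0.24, Transmitter T3 0.465, Transmitter T5 0.3025.
By Bayes' rule, posterior ∝ prior × likelihood:
  Transmitter T4: 0.06 × 0.165 = 0.0099
  Transmitter T2: 0.12 × 0.154 = 0.01848
  Transmitter T6: 0.12 × 0.31 = 0.0372
  Transmitter T1: 0.06 × 0.24 = 0.0144
  Transmitter T3: 0.31 × 0.465 = 0.14415
  Transmitter T5: 0.33 × 0.3025 = 0.099825
Sum = 0.323955.
Largest term belongs to Transmitter T3, so Transmitter T3 is most probable.

Transmitter T3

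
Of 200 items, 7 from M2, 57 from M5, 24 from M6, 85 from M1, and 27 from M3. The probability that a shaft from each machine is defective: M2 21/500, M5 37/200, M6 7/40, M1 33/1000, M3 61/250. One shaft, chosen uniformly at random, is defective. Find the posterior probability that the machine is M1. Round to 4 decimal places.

0.1148

Unnormalized posteriors (prior × likelihood):
  M2: 0.035 × 0.042 = 0.00147
  M5: 0.285 × 0.185 = 0.052725
  M6: 0.12 × 0.175 = 0.021
  M1: 0.425 × 0.033 = 0.014025
  M3: 0.135 × 0.244 = 0.03294
Normalizing constant = 0.12216.
P(M1 | evidence) = 0.014025 / 0.12216 ≈ 0.1148.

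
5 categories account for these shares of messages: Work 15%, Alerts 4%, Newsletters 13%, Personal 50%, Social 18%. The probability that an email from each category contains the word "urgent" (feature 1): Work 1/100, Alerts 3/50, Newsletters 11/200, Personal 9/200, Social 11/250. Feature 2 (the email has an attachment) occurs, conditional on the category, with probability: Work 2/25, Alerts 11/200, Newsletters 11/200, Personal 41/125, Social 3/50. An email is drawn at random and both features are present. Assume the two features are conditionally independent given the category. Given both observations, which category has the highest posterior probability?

Prior × likelihood for each hypothesis:
  Work: 0.15 × 0.01 × 0.08 = 0.00012
  Alerts: 0.04 × 0.06 × 0.055 = 0.000132
  Newsletters: 0.13 × 0.055 × 0.055 = 0.00039325
  Personal: 0.5 × 0.045 × 0.328 = 0.00738
  Social: 0.18 × 0.044 × 0.06 = 0.0004752
Sum = 0.00850045.
Largest term belongs to Personal, so Personal is most probable.

Personal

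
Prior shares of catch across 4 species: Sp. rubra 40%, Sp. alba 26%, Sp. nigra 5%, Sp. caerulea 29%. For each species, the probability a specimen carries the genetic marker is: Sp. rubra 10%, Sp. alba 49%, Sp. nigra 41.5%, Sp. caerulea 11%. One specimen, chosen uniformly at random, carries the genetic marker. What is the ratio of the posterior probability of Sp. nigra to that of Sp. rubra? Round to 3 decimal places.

Compute prior × likelihood for every hypothesis:
  Sp. rubra: 0.4 × 0.1 = 0.04
  Sp. alba: 0.26 × 0.49 = 0.1274
  Sp. nigra: 0.05 × 0.415 = 0.02075
  Sp. caerulea: 0.29 × 0.11 = 0.0319
Sum = 0.22005.
The ratio is 0.02075 / 0.04 (the normalizer cancels) = 0.519.

0.519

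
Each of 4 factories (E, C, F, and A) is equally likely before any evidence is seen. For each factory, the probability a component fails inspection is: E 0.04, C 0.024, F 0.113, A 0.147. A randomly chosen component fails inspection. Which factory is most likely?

Since the prior is uniform, the posterior is proportional to the likelihood:
  E: 0.04
  C: 0.024
  F: 0.113
  A: 0.147
Total = 0.324.
Largest term belongs to A, so A is most probable.

A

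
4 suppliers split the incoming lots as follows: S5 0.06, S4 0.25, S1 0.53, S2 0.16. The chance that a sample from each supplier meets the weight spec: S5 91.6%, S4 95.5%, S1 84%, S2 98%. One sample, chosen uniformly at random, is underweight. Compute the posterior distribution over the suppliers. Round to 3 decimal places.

Taking complements, P(underweight | each) = S5 0.084, S4 0.045, S1 0.16, S2 0.02.
Unnormalized posteriors (prior × likelihood):
  S5: 0.06 × 0.084 = 0.00504
  S4: 0.25 × 0.045 = 0.01125
  S1: 0.53 × 0.16 = 0.0848
  S2: 0.16 × 0.02 = 0.0032
Normalizing constant = 0.10429.
P(S5 | underweight) = 0.00504/0.10429 ≈ 0.048
P(S4 | underweight) = 0.01125/0.10429 ≈ 0.108
P(S1 | underweight) = 0.0848/0.10429 ≈ 0.813
P(S2 | underweight) = 0.0032/0.10429 ≈ 0.031

S5 0.048, S4 0.108, S1 0.813, S2 0.031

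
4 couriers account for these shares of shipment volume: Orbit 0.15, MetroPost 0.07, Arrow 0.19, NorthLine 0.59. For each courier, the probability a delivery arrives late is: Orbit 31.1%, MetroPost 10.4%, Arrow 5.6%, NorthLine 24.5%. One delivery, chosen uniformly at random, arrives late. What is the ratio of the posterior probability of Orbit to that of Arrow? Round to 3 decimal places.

Unnormalized posteriors (prior × likelihood):
  Orbit: 0.15 × 0.311 = 0.04665
  MetroPost: 0.07 × 0.104 = 0.00728
  Arrow: 0.19 × 0.056 = 0.01064
  NorthLine: 0.59 × 0.245 = 0.14455
Sum = 0.20912.
The ratio is 0.04665 / 0.01064 (the normalizer cancels) = 4.384.

4.384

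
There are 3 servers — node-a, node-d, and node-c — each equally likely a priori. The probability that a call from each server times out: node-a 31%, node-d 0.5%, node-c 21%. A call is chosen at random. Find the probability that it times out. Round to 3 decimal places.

Since the prior is uniform, the posterior is proportional to the likelihood:
  node-a: 0.31
  node-d: 0.005
  node-c: 0.21
P(timeout) = (1/3) × (0.31 + 0.005 + 0.21) = 0.525/3 ≈ 0.175.

0.175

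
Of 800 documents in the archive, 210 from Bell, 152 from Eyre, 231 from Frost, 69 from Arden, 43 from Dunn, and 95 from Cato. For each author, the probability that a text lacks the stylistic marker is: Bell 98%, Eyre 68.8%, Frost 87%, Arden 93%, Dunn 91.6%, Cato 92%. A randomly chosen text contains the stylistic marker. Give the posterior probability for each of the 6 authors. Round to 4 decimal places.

Bell 0.0430, Eyre 0.4854, Frost 0.3074, Arden 0.0494, Dunn 0.0370, Cato 0.0778

Taking complements, P(marker | each) = Bell 0.02, Eyre 0.312, Frost 0.13, Arden 0.07, Dunn 0.084, Cato 0.08.
Compute prior × likelihood for every hypothesis:
  Bell: 0.2625 × 0.02 = 0.00525
  Eyre: 0.19 × 0.312 = 0.05928
  Frost: 0.28875 × 0.13 = 0.0375375
  Arden: 0.08625 × 0.07 = 0.0060375
  Dunn: 0.05375 × 0.084 = 0.004515
  Cato: 0.11875 × 0.08 = 0.0095
Total = 0.12212.
P(Bell | marker) = 0.00525/0.12212 ≈ 0.0430
P(Eyre | marker) = 0.05928/0.12212 ≈ 0.4854
P(Frost | marker) = 0.0375375/0.12212 ≈ 0.3074
P(Arden | marker) = 0.0060375/0.12212 ≈ 0.0494
P(Dunn | marker) = 0.004515/0.12212 ≈ 0.0370
P(Cato | marker) = 0.0095/0.12212 ≈ 0.0778
(Check: 0.0430+0.4854+0.3074+0.0494+0.0370+0.0778 = 1.0000.)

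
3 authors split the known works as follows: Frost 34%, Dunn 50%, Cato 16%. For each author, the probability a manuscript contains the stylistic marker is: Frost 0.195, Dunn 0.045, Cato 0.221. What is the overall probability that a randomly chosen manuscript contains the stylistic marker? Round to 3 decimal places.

0.124

Compute prior × likelihood for every hypothesis:
  Frost: 0.34 × 0.195 = 0.0663
  Dunn: 0.5 × 0.045 = 0.0225
  Cato: 0.16 × 0.221 = 0.03536
P(marker) = 0.0663 + 0.0225 + 0.03536 = 0.12416 → 0.124.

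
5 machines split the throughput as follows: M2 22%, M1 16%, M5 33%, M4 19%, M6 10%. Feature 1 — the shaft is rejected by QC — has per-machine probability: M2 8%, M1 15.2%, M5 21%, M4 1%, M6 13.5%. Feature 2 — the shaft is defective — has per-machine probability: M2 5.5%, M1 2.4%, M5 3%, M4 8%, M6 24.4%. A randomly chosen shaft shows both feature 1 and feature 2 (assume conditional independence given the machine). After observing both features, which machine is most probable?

M6

Prior × likelihood for each hypothesis:
  M2: 0.22 × 0.08 × 0.055 = 0.000968
  M1: 0.16 × 0.152 × 0.024 = 0.00058368
  M5: 0.33 × 0.21 × 0.03 = 0.002079
  M4: 0.19 × 0.01 × 0.08 = 0.000152
  M6: 0.1 × 0.135 × 0.244 = 0.003294
Total = 0.00707668.
Largest term belongs to M6, so M6 is most probable.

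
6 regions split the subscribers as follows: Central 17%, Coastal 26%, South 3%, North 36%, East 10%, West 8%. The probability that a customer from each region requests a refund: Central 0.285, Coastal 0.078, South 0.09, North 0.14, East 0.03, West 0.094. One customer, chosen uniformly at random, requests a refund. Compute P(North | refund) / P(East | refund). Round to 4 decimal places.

16.8000

By Bayes' rule, posterior ∝ prior × likelihood:
  Central: 0.17 × 0.285 = 0.04845
  Coastal: 0.26 × 0.078 = 0.02028
  South: 0.03 × 0.09 = 0.0027
  North: 0.36 × 0.14 = 0.0504
  East: 0.1 × 0.03 = 0.003
  West: 0.08 × 0.094 = 0.00752
Total = 0.13235.
The ratio is 0.0504 / 0.003 (the normalizer cancels) = 16.8000.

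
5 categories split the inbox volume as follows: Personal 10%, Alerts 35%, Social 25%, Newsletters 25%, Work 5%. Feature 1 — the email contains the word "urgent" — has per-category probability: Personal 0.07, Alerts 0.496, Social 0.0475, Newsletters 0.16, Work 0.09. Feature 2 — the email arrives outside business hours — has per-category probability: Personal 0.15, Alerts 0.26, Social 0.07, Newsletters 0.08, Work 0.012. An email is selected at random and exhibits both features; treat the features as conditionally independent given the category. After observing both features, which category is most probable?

Compute prior × likelihood for every hypothesis:
  Personal: 0.1 × 0.07 × 0.15 = 0.00105
  Alerts: 0.35 × 0.496 × 0.26 = 0.045136
  Social: 0.25 × 0.0475 × 0.07 = 0.00083125
  Newsletters: 0.25 × 0.16 × 0.08 = 0.0032
  Work: 0.05 × 0.09 × 0.012 = 0.000054
Normalizing constant = 0.05027125.
Largest term belongs to Alerts, so Alerts is most probable.

Alerts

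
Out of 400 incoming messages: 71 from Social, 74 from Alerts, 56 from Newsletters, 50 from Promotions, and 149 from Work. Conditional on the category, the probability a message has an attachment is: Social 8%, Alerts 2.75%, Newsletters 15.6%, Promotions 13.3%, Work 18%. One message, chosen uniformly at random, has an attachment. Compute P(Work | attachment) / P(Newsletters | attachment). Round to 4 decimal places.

By Bayes' rule, posterior ∝ prior × likelihood:
  Social: 0.1775 × 0.08 = 0.0142
  Alerts: 0.185 × 0.0275 = 0.0050875
  Newsletters: 0.14 × 0.156 = 0.02184
  Promotions: 0.125 × 0.133 = 0.016625
  Work: 0.3725 × 0.18 = 0.06705
Total = 0.1248025.
The ratio is 0.06705 / 0.02184 (the normalizer cancels) = 3.0701.

3.0701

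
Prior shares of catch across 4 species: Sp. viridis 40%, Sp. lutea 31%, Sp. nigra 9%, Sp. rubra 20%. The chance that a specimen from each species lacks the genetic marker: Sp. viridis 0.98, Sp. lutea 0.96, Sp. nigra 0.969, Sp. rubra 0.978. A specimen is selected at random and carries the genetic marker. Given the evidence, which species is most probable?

Sp. lutea

Taking complements, P(marker | each) = Sp. viridis 0.02, Sp. lutea 0.04, Sp. nigra 0.031, Sp. rubra 0.022.
Prior × likelihood for each hypothesis:
  Sp. viridis: 0.4 × 0.02 = 0.008
  Sp. lutea: 0.31 × 0.04 = 0.0124
  Sp. nigra: 0.09 × 0.031 = 0.00279
  Sp. rubra: 0.2 × 0.022 = 0.0044
Total = 0.02759.
Largest term belongs to Sp. lutea, so Sp. lutea is most probable.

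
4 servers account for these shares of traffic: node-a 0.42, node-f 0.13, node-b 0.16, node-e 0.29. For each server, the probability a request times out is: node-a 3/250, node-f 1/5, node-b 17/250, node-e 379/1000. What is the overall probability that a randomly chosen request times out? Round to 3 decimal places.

Prior × likelihood for each hypothesis:
  node-a: 0.42 × 0.012 = 0.00504
  node-f: 0.13 × 0.2 = 0.026
  node-b: 0.16 × 0.068 = 0.01088
  node-e: 0.29 × 0.379 = 0.10991
P(timeout) = 0.00504 + 0.026 + 0.01088 + 0.10991 = 0.15183 → 0.152.

0.152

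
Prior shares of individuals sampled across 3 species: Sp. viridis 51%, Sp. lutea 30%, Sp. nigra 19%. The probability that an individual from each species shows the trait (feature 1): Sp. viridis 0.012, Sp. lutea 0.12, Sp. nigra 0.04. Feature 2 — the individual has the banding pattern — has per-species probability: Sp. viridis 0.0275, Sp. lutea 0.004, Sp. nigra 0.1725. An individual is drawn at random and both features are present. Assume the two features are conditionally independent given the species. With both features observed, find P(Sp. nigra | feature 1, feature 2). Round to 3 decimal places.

Unnormalized posteriors (prior × likelihood):
  Sp. viridis: 0.51 × 0.012 × 0.0275 = 0.0001683
  Sp. lutea: 0.3 × 0.12 × 0.004 = 0.000144
  Sp. nigra: 0.19 × 0.04 × 0.1725 = 0.001311
Sum = 0.0016233.
P(Sp. nigra | evidence) = 0.001311 / 0.0016233 ≈ 0.808.

0.808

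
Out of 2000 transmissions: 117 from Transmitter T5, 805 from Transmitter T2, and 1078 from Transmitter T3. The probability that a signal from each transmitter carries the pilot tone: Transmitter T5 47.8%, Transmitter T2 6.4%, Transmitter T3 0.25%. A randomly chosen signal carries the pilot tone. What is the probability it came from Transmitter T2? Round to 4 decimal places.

Compute prior × likelihood for every hypothesis:
  Transmitter T5: 0.0585 × 0.478 = 0.027963
  Transmitter T2: 0.4025 × 0.064 = 0.02576
  Transmitter T3: 0.539 × 0.0025 = 0.0013475
Normalizing constant = 0.0550705.
P(Transmitter T2 | evidence) = 0.02576 / 0.0550705 ≈ 0.4678.

0.4678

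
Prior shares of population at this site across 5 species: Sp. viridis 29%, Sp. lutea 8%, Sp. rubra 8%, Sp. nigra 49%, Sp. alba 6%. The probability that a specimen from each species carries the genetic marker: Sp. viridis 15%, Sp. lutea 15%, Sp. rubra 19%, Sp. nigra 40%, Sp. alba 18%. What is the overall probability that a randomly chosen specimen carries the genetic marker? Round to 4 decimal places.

0.2775

Compute prior × likelihood for every hypothesis:
  Sp. viridis: 0.29 × 0.15 = 0.0435
  Sp. lutea: 0.08 × 0.15 = 0.012
  Sp. rubra: 0.08 × 0.19 = 0.0152
  Sp. nigra: 0.49 × 0.4 = 0.196
  Sp. alba: 0.06 × 0.18 = 0.0108
P(marker) = 0.0435 + 0.012 + 0.0152 + 0.196 + 0.0108 = 0.2775 → 0.2775.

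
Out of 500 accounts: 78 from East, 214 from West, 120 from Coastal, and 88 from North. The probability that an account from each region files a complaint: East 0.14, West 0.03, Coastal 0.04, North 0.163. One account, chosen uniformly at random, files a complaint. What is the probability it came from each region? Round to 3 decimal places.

East 0.299, West 0.176, Coastal 0.132, North 0.393

By Bayes' rule, posterior ∝ prior × likelihood:
  East: 0.156 × 0.14 = 0.02184
  West: 0.428 × 0.03 = 0.01284
  Coastal: 0.24 × 0.04 = 0.0096
  North: 0.176 × 0.163 = 0.028688
Sum = 0.072968.
P(East | complaint) = 0.02184/0.072968 ≈ 0.299
P(West | complaint) = 0.01284/0.072968 ≈ 0.176
P(Coastal | complaint) = 0.0096/0.072968 ≈ 0.132
P(North | complaint) = 0.028688/0.072968 ≈ 0.393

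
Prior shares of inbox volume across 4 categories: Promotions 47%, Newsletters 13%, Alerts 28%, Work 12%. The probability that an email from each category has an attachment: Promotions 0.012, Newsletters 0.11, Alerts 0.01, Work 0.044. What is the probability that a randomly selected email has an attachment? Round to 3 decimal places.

Prior × likelihood for each hypothesis:
  Promotions: 0.47 × 0.012 = 0.00564
  Newsletters: 0.13 × 0.11 = 0.0143
  Alerts: 0.28 × 0.01 = 0.0028
  Work: 0.12 × 0.044 = 0.00528
P(attachment) = 0.00564 + 0.0143 + 0.0028 + 0.00528 = 0.02802 → 0.028.

0.028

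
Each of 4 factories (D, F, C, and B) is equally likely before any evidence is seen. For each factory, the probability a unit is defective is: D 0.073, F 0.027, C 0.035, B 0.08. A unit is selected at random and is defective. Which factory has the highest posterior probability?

B

Since the prior is uniform, the posterior is proportional to the likelihood:
  D: 0.073
  F: 0.027
  C: 0.035
  B: 0.08
Sum = 0.215.
Largest term belongs to B, so B is most probable.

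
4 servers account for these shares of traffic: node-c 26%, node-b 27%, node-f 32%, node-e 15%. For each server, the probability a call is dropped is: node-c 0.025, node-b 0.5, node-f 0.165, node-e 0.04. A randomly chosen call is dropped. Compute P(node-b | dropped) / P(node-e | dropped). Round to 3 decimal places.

Unnormalized posteriors (prior × likelihood):
  node-c: 0.26 × 0.025 = 0.0065
  node-b: 0.27 × 0.5 = 0.135
  node-f: 0.32 × 0.165 = 0.0528
  node-e: 0.15 × 0.04 = 0.006
Normalizing constant = 0.2003.
The ratio is 0.135 / 0.006 (the normalizer cancels) = 22.500.

22.500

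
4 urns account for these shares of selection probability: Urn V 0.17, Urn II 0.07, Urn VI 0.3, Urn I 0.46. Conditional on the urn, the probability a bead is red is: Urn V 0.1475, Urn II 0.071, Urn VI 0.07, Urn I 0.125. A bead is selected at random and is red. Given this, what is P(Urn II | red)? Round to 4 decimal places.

By Bayes' rule, posterior ∝ prior × likelihood:
  Urn V: 0.17 × 0.1475 = 0.025075
  Urn II: 0.07 × 0.071 = 0.00497
  Urn VI: 0.3 × 0.07 = 0.021
  Urn I: 0.46 × 0.125 = 0.0575
Normalizing constant = 0.108545.
P(Urn II | evidence) = 0.00497 / 0.108545 ≈ 0.0458.

0.0458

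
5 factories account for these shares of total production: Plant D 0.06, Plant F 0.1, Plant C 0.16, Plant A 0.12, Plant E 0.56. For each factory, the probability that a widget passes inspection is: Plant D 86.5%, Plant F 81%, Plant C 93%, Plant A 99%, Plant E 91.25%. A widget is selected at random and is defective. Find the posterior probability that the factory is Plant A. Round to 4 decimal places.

0.0136

Taking complements, P(defective | each) = Plant D 0.135, Plant F 0.19, Plant C 0.07, Plant A 0.01, Plant E 0.0875.
Unnormalized posteriors (prior × likelihood):
  Plant D: 0.06 × 0.135 = 0.0081
  Plant F: 0.1 × 0.19 = 0.019
  Plant C: 0.16 × 0.07 = 0.0112
  Plant A: 0.12 × 0.01 = 0.0012
  Plant E: 0.56 × 0.0875 = 0.049
Sum = 0.0885.
P(Plant A | evidence) = 0.0012 / 0.0885 ≈ 0.0136.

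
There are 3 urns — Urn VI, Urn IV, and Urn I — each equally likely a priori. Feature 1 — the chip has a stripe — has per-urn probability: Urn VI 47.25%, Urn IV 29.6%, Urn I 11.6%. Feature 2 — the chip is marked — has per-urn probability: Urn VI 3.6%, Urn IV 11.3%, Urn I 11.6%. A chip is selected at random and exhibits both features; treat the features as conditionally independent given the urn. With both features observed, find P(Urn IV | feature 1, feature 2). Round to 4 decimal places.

0.5233

Since the prior is uniform, the posterior is proportional to the likelihood:
  Urn VI: 0.4725 × 0.036 = 0.01701
  Urn IV: 0.296 × 0.113 = 0.033448
  Urn I: 0.116 × 0.116 = 0.013456
Normalizing constant = 0.063914.
P(Urn IV | evidence) = 0.033448 / 0.063914 ≈ 0.5233.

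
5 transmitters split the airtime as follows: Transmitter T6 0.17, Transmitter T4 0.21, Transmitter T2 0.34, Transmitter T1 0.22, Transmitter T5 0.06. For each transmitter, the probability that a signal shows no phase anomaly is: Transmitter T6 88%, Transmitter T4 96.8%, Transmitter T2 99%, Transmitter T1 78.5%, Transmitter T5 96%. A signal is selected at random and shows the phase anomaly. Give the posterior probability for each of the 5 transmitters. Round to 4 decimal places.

Transmitter T6 0.2543, Transmitter T4 0.0838, Transmitter T2 0.0424, Transmitter T1 0.5896, Transmitter T5 0.0299

Taking complements, P(anomaly | each) = Transmitter T6 0.12, Transmitter T4 0.032, Transmitter T2 0.01, Transmitter T1 0.215, Transmitter T5 0.04.
Prior × likelihood for each hypothesis:
  Transmitter T6: 0.17 × 0.12 = 0.0204
  Transmitter T4: 0.21 × 0.032 = 0.00672
  Transmitter T2: 0.34 × 0.01 = 0.0034
  Transmitter T1: 0.22 × 0.215 = 0.0473
  Transmitter T5: 0.06 × 0.04 = 0.0024
Total = 0.08022.
P(Transmitter T6 | anomaly) = 0.0204/0.08022 ≈ 0.2543
P(Transmitter T4 | anomaly) = 0.00672/0.08022 ≈ 0.0838
P(Transmitter T2 | anomaly) = 0.0034/0.08022 ≈ 0.0424
P(Transmitter T1 | anomaly) = 0.0473/0.08022 ≈ 0.5896
P(Transmitter T5 | anomaly) = 0.0024/0.08022 ≈ 0.0299
(Check: 0.2543+0.0838+0.0424+0.5896+0.0299 = 1.0000.)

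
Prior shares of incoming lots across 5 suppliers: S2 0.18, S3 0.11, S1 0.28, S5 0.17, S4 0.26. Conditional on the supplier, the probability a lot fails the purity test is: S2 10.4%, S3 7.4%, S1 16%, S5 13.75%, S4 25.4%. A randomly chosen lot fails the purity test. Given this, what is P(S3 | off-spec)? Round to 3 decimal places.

0.051

Compute prior × likelihood for every hypothesis:
  S2: 0.18 × 0.104 = 0.01872
  S3: 0.11 × 0.074 = 0.00814
  S1: 0.28 × 0.16 = 0.0448
  S5: 0.17 × 0.1375 = 0.023375
  S4: 0.26 × 0.254 = 0.06604
Sum = 0.161075.
P(S3 | evidence) = 0.00814 / 0.161075 ≈ 0.051.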